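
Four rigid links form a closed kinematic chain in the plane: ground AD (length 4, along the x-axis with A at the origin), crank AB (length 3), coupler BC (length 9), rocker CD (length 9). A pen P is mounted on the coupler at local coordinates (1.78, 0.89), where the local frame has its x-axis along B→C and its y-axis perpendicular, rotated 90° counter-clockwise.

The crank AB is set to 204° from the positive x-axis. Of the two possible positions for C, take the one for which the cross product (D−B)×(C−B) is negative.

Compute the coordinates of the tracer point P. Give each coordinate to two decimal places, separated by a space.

-1.03 -2.24

A=(0,0), D=(4.00,0)
B = A + 3.00·(cos204°, sin204°) = (-2.7406, -1.2202)
|BD| = 6.8502
circle(B,9.00) ∩ circle(D,9.00): a=3.4251, h=8.3228
  candidates: C₊=(-0.8528,7.5796) cross=57.013; C₋=(2.1122,-8.7998) cross=-57.013
  mode - wants cross < 0 → take C=(2.1122,-8.7998) (cross=-57.013)
ex = (C−B)/|BC| = (0.5392,-0.8422); ey = (0.8422,0.5392)
P = B + 1.78·ex + 0.89·ey = (-1.0313,-2.2394)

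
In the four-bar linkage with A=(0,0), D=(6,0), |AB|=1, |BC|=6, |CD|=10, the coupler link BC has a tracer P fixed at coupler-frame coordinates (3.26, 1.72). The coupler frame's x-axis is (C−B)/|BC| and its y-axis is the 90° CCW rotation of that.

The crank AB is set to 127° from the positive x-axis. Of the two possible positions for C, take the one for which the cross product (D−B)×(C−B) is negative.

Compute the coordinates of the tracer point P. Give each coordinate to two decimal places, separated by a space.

-0.18 -2.86

A=(0,0), D=(6.00,0)
B = A + 1.00·(cos127°, sin127°) = (-0.6018, 0.7986)
|BD| = 6.6499
circle(B,6.00) ∩ circle(D,10.00): a=-1.4871, h=5.8128
  candidates: C₊=(-1.3801,6.7480) cross=38.655; C₋=(-2.7762,-4.7935) cross=-38.655
  mode - wants cross < 0 → take C=(-2.7762,-4.7935) (cross=-38.655)
ex = (C−B)/|BC| = (-0.3624,-0.9320); ey = (0.9320,-0.3624)
P = B + 3.26·ex + 1.72·ey = (-0.1802,-2.8631)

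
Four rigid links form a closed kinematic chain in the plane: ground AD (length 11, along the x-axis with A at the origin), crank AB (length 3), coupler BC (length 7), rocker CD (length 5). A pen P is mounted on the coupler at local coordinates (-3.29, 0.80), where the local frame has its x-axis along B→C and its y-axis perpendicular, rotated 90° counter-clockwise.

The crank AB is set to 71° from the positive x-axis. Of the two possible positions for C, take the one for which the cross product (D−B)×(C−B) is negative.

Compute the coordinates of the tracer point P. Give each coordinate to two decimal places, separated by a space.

-1.01 5.58

A=(0,0), D=(11.00,0)
B = A + 3.00·(cos71°, sin71°) = (0.9767, 2.8366)
|BD| = 10.4169
circle(B,7.00) ∩ circle(D,5.00): a=6.3604, h=2.9232
  candidates: C₊=(7.8928,3.9173) cross=30.450; C₋=(6.3008,-1.7081) cross=-30.450
  mode - wants cross < 0 → take C=(6.3008,-1.7081) (cross=-30.450)
ex = (C−B)/|BC| = (0.7606,-0.6492); ey = (0.6492,0.7606)
P = B + -3.29·ex + 0.80·ey = (-1.0062,5.5810)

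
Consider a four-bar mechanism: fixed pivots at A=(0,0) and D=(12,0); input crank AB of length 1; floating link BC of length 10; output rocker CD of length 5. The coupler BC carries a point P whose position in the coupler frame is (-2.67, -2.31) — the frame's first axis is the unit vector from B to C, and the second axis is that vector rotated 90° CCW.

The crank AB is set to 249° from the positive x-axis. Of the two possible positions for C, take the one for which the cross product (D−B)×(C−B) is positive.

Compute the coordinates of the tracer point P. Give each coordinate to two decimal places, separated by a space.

-1.69 -4.21

A=(0,0), D=(12.00,0)
B = A + 1.00·(cos249°, sin249°) = (-0.3584, -0.9336)
|BD| = 12.3936
circle(B,10.00) ∩ circle(D,5.00): a=9.2226, h=3.8658
  candidates: C₊=(8.5468,3.6160) cross=47.911; C₋=(9.1292,-4.0937) cross=-47.911
  mode + wants cross > 0 → take C=(8.5468,3.6160) (cross=47.911)
ex = (C−B)/|BC| = (0.8905,0.4550); ey = (-0.4550,0.8905)
P = B + -2.67·ex + -2.31·ey = (-1.6851,-4.2054)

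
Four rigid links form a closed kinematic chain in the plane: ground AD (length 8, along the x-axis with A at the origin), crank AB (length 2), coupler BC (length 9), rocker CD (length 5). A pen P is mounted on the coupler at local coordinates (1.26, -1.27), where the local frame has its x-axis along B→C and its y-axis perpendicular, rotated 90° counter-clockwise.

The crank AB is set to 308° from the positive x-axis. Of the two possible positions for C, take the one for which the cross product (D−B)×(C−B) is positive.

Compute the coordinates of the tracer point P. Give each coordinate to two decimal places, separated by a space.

A=(0,0), D=(8.00,0)
B = A + 2.00·(cos308°, sin308°) = (1.2313, -1.5760)
|BD| = 6.9497
circle(B,9.00) ∩ circle(D,5.00): a=7.5038, h=4.9692
  candidates: C₊=(7.4127,4.9654) cross=34.535; C₋=(9.6665,-4.7141) cross=-34.535
  mode + wants cross > 0 → take C=(7.4127,4.9654) (cross=34.535)
ex = (C−B)/|BC| = (0.6868,0.7268); ey = (-0.7268,0.6868)
P = B + 1.26·ex + -1.27·ey = (3.0198,-1.5325)

3.02 -1.53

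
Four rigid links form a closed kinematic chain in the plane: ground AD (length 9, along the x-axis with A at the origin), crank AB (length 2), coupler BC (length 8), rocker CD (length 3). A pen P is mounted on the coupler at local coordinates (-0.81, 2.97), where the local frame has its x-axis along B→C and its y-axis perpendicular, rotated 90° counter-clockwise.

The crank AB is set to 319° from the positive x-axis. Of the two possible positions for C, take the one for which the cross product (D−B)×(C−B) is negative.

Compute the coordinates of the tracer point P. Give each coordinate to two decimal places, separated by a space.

1.34 1.76

A=(0,0), D=(9.00,0)
B = A + 2.00·(cos319°, sin319°) = (1.5094, -1.3121)
|BD| = 7.6046
circle(B,8.00) ∩ circle(D,3.00): a=7.4185, h=2.9942
  candidates: C₊=(8.3001,2.9172) cross=22.770; C₋=(9.3333,-2.9814) cross=-22.770
  mode - wants cross < 0 → take C=(9.3333,-2.9814) (cross=-22.770)
ex = (C−B)/|BC| = (0.9780,-0.2087); ey = (0.2087,0.9780)
P = B + -0.81·ex + 2.97·ey = (1.3370,1.7615)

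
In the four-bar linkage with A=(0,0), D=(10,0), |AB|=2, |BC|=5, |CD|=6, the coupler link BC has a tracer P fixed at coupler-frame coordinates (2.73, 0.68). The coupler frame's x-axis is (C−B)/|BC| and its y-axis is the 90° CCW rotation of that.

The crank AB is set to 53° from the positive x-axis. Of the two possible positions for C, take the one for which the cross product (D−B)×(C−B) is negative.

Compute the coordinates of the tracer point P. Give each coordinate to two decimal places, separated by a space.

A=(0,0), D=(10.00,0)
B = A + 2.00·(cos53°, sin53°) = (1.2036, 1.5973)
|BD| = 8.9402
circle(B,5.00) ∩ circle(D,6.00): a=3.8549, h=3.1843
  candidates: C₊=(5.5654,4.0416) cross=28.468; C₋=(4.4276,-2.2245) cross=-28.468
  mode - wants cross < 0 → take C=(4.4276,-2.2245) (cross=-28.468)
ex = (C−B)/|BC| = (0.6448,-0.7644); ey = (0.7644,0.6448)
P = B + 2.73·ex + 0.68·ey = (3.4837,-0.0510)

3.48 -0.05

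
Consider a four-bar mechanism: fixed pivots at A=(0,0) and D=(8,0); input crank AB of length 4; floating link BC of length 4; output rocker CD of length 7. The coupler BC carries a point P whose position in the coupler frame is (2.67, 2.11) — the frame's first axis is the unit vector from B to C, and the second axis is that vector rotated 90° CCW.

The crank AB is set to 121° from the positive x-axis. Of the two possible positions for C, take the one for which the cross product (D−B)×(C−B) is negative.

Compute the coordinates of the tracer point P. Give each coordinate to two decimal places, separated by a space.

A=(0,0), D=(8.00,0)
B = A + 4.00·(cos121°, sin121°) = (-2.0602, 3.4287)
|BD| = 10.6284
circle(B,4.00) ∩ circle(D,7.00): a=3.7617, h=1.3599
  candidates: C₊=(1.9392,3.5023) cross=14.453; C₋=(1.0618,0.9280) cross=-14.453
  mode - wants cross < 0 → take C=(1.0618,0.9280) (cross=-14.453)
ex = (C−B)/|BC| = (0.7805,-0.6252); ey = (0.6252,0.7805)
P = B + 2.67·ex + 2.11·ey = (1.3429,3.4063)

1.34 3.41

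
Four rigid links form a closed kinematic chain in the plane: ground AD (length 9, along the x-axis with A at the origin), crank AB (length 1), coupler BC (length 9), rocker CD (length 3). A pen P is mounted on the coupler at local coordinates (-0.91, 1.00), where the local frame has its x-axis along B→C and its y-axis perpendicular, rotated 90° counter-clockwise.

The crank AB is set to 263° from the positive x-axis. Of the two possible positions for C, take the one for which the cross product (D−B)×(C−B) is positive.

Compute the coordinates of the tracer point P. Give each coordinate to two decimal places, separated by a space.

A=(0,0), D=(9.00,0)
B = A + 1.00·(cos263°, sin263°) = (-0.1219, -0.9925)
|BD| = 9.1757
circle(B,9.00) ∩ circle(D,3.00): a=8.5113, h=2.9255
  candidates: C₊=(8.0230,2.8365) cross=26.843; C₋=(8.6559,-2.9802) cross=-26.843
  mode + wants cross > 0 → take C=(8.0230,2.8365) (cross=26.843)
ex = (C−B)/|BC| = (0.9050,0.4254); ey = (-0.4254,0.9050)
P = B + -0.91·ex + 1.00·ey = (-1.3708,-0.4747)

-1.37 -0.47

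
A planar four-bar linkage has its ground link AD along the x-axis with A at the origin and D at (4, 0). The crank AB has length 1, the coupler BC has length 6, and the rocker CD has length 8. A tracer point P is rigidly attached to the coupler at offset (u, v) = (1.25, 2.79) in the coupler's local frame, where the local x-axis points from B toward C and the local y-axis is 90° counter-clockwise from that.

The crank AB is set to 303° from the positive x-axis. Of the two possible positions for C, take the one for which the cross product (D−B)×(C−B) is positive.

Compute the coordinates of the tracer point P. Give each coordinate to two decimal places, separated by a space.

-2.46 -1.40

A=(0,0), D=(4.00,0)
B = A + 1.00·(cos303°, sin303°) = (0.5446, -0.8387)
|BD| = 3.5557
circle(B,6.00) ∩ circle(D,8.00): a=-2.1595, h=5.5979
  candidates: C₊=(-2.8743,4.0919) cross=19.904; C₋=(-0.2336,-6.7880) cross=-19.904
  mode + wants cross > 0 → take C=(-2.8743,4.0919) (cross=19.904)
ex = (C−B)/|BC| = (-0.5698,0.8218); ey = (-0.8218,-0.5698)
P = B + 1.25·ex + 2.79·ey = (-2.4604,-1.4013)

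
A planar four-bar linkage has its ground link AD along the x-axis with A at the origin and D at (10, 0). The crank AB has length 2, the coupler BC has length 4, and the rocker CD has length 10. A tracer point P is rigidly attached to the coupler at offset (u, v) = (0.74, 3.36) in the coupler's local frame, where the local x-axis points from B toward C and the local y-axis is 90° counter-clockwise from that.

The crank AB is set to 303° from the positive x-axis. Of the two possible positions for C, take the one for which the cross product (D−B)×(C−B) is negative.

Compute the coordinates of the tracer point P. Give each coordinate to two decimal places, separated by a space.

4.52 -1.87

A=(0,0), D=(10.00,0)
B = A + 2.00·(cos303°, sin303°) = (1.0893, -1.6773)
|BD| = 9.0672
circle(B,4.00) ∩ circle(D,10.00): a=-0.0985, h=3.9988
  candidates: C₊=(0.2528,2.2342) cross=36.258; C₋=(1.7322,-5.6253) cross=-36.258
  mode - wants cross < 0 → take C=(1.7322,-5.6253) (cross=-36.258)
ex = (C−B)/|BC| = (0.1607,-0.9870); ey = (0.9870,0.1607)
P = B + 0.74·ex + 3.36·ey = (4.5245,-1.8676)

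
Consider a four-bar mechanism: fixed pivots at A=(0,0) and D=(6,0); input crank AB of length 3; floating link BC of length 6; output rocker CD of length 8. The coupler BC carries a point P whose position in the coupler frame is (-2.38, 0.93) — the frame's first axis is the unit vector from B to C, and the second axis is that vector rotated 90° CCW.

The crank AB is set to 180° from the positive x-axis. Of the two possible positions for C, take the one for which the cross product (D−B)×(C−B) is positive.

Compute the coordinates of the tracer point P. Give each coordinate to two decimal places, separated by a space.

-4.98 -1.62

A=(0,0), D=(6.00,0)
B = A + 3.00·(cos180°, sin180°) = (-3.0000, 0.0000)
|BD| = 9.0000
circle(B,6.00) ∩ circle(D,8.00): a=2.9444, h=5.2278
  candidates: C₊=(-0.0556,5.2278) cross=47.051; C₋=(-0.0556,-5.2278) cross=-47.051
  mode + wants cross > 0 → take C=(-0.0556,5.2278) (cross=47.051)
ex = (C−B)/|BC| = (0.4907,0.8713); ey = (-0.8713,0.4907)
P = B + -2.38·ex + 0.93·ey = (-4.9783,-1.6173)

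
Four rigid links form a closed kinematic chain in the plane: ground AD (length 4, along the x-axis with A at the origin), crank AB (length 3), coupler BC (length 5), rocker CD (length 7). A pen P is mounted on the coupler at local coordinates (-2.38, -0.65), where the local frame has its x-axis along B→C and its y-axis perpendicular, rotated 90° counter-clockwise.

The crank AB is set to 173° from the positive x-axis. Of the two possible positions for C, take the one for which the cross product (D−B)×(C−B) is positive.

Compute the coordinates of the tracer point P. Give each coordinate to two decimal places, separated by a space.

A=(0,0), D=(4.00,0)
B = A + 3.00·(cos173°, sin173°) = (-2.9776, 0.3656)
|BD| = 6.9872
circle(B,5.00) ∩ circle(D,7.00): a=1.7762, h=4.6739
  candidates: C₊=(-0.9593,4.9401) cross=32.657; C₋=(-1.4485,-4.3948) cross=-32.657
  mode + wants cross > 0 → take C=(-0.9593,4.9401) (cross=32.657)
ex = (C−B)/|BC| = (0.4037,0.9149); ey = (-0.9149,0.4037)
P = B + -2.38·ex + -0.65·ey = (-3.3437,-2.0743)

-3.34 -2.07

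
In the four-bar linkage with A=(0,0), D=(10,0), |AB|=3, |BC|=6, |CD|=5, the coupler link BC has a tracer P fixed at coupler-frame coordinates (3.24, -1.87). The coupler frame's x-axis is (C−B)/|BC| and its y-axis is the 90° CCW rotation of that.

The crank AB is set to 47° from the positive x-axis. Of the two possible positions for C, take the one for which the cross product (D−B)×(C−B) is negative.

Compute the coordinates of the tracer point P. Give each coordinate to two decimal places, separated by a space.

2.54 -1.51

A=(0,0), D=(10.00,0)
B = A + 3.00·(cos47°, sin47°) = (2.0460, 2.1941)
|BD| = 8.2511
circle(B,6.00) ∩ circle(D,5.00): a=4.7921, h=3.6105
  candidates: C₊=(7.6257,4.4003) cross=29.790; C₋=(5.7055,-2.5607) cross=-29.790
  mode - wants cross < 0 → take C=(5.7055,-2.5607) (cross=-29.790)
ex = (C−B)/|BC| = (0.6099,-0.7925); ey = (0.7925,0.6099)
P = B + 3.24·ex + -1.87·ey = (2.5402,-1.5141)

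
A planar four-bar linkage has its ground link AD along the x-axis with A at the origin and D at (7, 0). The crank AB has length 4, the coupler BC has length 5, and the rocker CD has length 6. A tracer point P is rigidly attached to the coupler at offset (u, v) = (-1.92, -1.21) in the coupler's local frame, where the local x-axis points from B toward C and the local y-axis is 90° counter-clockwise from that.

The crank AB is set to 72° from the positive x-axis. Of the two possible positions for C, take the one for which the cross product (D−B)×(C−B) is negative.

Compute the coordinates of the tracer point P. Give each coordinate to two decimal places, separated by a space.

A=(0,0), D=(7.00,0)
B = A + 4.00·(cos72°, sin72°) = (1.2361, 3.8042)
|BD| = 6.9062
circle(B,5.00) ∩ circle(D,6.00): a=2.6567, h=4.2358
  candidates: C₊=(5.7866,5.8760) cross=29.253; C₋=(1.1201,-1.1944) cross=-29.253
  mode - wants cross < 0 → take C=(1.1201,-1.1944) (cross=-29.253)
ex = (C−B)/|BC| = (-0.0232,-0.9997); ey = (0.9997,-0.0232)
P = B + -1.92·ex + -1.21·ey = (0.0709,5.7518)

0.07 5.75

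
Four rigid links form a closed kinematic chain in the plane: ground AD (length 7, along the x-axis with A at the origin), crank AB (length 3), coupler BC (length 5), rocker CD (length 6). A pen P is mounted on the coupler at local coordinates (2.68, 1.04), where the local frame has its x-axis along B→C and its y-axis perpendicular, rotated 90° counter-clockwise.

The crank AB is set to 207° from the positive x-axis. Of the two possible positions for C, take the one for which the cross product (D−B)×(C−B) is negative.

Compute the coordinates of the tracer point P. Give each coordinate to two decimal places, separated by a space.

A=(0,0), D=(7.00,0)
B = A + 3.00·(cos207°, sin207°) = (-2.6730, -1.3620)
|BD| = 9.7684
circle(B,5.00) ∩ circle(D,6.00): a=4.3212, h=2.5154
  candidates: C₊=(1.2552,1.7314) cross=24.572; C₋=(1.9567,-3.2504) cross=-24.572
  mode - wants cross < 0 → take C=(1.9567,-3.2504) (cross=-24.572)
ex = (C−B)/|BC| = (0.9259,-0.3777); ey = (0.3777,0.9259)
P = B + 2.68·ex + 1.04·ey = (0.2013,-1.4112)

0.20 -1.41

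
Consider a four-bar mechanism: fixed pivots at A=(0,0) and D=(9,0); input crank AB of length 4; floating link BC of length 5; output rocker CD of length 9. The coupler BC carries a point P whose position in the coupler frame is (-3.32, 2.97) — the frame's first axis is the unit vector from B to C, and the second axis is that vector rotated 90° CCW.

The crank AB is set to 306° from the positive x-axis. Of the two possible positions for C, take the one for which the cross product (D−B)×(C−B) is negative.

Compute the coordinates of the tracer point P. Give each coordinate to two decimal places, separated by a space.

A=(0,0), D=(9.00,0)
B = A + 4.00·(cos306°, sin306°) = (2.3511, -3.2361)
|BD| = 7.3946
circle(B,5.00) ∩ circle(D,9.00): a=-0.0893, h=4.9992
  candidates: C₊=(0.0831,1.2199) cross=36.967; C₋=(4.4586,-7.7702) cross=-36.967
  mode - wants cross < 0 → take C=(4.4586,-7.7702) (cross=-36.967)
ex = (C−B)/|BC| = (0.4215,-0.9068); ey = (0.9068,0.4215)
P = B + -3.32·ex + 2.97·ey = (3.6450,1.0265)

3.65 1.03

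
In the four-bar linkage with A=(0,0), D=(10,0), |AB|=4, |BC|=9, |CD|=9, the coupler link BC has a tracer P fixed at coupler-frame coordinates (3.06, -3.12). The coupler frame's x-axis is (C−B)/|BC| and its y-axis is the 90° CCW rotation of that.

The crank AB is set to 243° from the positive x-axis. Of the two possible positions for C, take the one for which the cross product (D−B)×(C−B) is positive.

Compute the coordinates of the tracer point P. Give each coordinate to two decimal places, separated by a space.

2.34 -2.22

A=(0,0), D=(10.00,0)
B = A + 4.00·(cos243°, sin243°) = (-1.8160, -3.5640)
|BD| = 12.3418
circle(B,9.00) ∩ circle(D,9.00): a=6.1709, h=6.5514
  candidates: C₊=(2.2001,4.4902) cross=80.855; C₋=(5.9839,-8.0543) cross=-80.855
  mode + wants cross > 0 → take C=(2.2001,4.4902) (cross=80.855)
ex = (C−B)/|BC| = (0.4462,0.8949); ey = (-0.8949,0.4462)
P = B + 3.06·ex + -3.12·ey = (2.3417,-2.2178)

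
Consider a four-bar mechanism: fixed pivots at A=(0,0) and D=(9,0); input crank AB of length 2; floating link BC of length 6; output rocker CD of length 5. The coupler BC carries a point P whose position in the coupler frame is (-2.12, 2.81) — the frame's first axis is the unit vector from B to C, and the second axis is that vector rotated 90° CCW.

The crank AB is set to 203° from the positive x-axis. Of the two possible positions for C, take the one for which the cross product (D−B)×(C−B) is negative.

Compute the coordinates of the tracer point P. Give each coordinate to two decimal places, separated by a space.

-3.76 2.17

A=(0,0), D=(9.00,0)
B = A + 2.00·(cos203°, sin203°) = (-1.8410, -0.7815)
|BD| = 10.8691
circle(B,6.00) ∩ circle(D,5.00): a=5.9406, h=0.8423
  candidates: C₊=(4.0236,0.4857) cross=9.155; C₋=(4.1448,-1.1944) cross=-9.155
  mode - wants cross < 0 → take C=(4.1448,-1.1944) (cross=-9.155)
ex = (C−B)/|BC| = (0.9976,-0.0688); ey = (0.0688,0.9976)
P = B + -2.12·ex + 2.81·ey = (-3.7626,2.1678)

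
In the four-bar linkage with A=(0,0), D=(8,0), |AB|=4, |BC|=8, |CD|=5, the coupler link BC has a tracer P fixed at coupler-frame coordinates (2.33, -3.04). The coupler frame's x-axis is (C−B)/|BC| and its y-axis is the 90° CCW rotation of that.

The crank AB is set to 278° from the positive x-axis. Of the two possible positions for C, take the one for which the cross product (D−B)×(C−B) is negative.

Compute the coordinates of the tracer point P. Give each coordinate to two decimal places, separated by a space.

A=(0,0), D=(8.00,0)
B = A + 4.00·(cos278°, sin278°) = (0.5567, -3.9611)
|BD| = 8.4317
circle(B,8.00) ∩ circle(D,5.00): a=6.5285, h=4.6236
  candidates: C₊=(4.1478,3.1876) cross=38.985; C₋=(8.4921,-4.9757) cross=-38.985
  mode - wants cross < 0 → take C=(8.4921,-4.9757) (cross=-38.985)
ex = (C−B)/|BC| = (0.9919,-0.1268); ey = (0.1268,0.9919)
P = B + 2.33·ex + -3.04·ey = (2.4823,-7.2720)

2.48 -7.27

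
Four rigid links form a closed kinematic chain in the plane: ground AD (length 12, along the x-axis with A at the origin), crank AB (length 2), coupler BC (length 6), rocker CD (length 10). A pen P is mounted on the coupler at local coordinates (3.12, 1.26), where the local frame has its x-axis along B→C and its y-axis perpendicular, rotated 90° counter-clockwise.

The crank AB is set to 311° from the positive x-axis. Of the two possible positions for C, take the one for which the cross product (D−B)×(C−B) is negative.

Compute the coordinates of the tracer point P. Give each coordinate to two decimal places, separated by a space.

4.03 -3.49

A=(0,0), D=(12.00,0)
B = A + 2.00·(cos311°, sin311°) = (1.3121, -1.5094)
|BD| = 10.7939
circle(B,6.00) ∩ circle(D,10.00): a=2.4323, h=5.4849
  candidates: C₊=(2.9536,4.2617) cross=59.203; C₋=(4.4876,-6.6002) cross=-59.203
  mode - wants cross < 0 → take C=(4.4876,-6.6002) (cross=-59.203)
ex = (C−B)/|BC| = (0.5292,-0.8485); ey = (0.8485,0.5292)
P = B + 3.12·ex + 1.26·ey = (4.0324,-3.4898)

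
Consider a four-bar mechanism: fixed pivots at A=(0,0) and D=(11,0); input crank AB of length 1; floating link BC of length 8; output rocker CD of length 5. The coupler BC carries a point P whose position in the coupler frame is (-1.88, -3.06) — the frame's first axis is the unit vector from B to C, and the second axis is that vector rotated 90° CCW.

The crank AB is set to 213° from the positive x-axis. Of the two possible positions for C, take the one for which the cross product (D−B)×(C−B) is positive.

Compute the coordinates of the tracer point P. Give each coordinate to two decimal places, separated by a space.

A=(0,0), D=(11.00,0)
B = A + 1.00·(cos213°, sin213°) = (-0.8387, -0.5446)
|BD| = 11.8512
circle(B,8.00) ∩ circle(D,5.00): a=7.5710, h=2.5846
  candidates: C₊=(6.6056,2.3851) cross=30.630; C₋=(6.8431,-2.7785) cross=-30.630
  mode + wants cross > 0 → take C=(6.6056,2.3851) (cross=30.630)
ex = (C−B)/|BC| = (0.9305,0.3662); ey = (-0.3662,0.9305)
P = B + -1.88·ex + -3.06·ey = (-1.4674,-4.0805)

-1.47 -4.08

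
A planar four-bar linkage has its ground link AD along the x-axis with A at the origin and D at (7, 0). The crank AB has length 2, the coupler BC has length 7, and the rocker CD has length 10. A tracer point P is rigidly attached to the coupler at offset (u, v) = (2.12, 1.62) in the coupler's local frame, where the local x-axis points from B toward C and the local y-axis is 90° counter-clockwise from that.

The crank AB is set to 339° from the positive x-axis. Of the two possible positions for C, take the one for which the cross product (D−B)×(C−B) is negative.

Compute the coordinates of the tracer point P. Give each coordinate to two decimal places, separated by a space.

3.03 -3.12

A=(0,0), D=(7.00,0)
B = A + 2.00·(cos339°, sin339°) = (1.8672, -0.7167)
|BD| = 5.1826
circle(B,7.00) ∩ circle(D,10.00): a=-2.3290, h=6.6012
  candidates: C₊=(-1.3523,5.4990) cross=34.212; C₋=(0.4735,-7.5766) cross=-34.212
  mode - wants cross < 0 → take C=(0.4735,-7.5766) (cross=-34.212)
ex = (C−B)/|BC| = (-0.1991,-0.9800); ey = (0.9800,-0.1991)
P = B + 2.12·ex + 1.62·ey = (3.0327,-3.1168)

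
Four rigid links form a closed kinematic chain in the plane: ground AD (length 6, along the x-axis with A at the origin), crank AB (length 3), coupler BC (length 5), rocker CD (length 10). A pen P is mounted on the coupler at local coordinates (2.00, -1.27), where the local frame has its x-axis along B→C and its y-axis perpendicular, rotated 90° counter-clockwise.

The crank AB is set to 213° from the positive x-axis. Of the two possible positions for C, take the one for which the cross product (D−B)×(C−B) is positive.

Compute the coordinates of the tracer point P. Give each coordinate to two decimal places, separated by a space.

-1.64 0.57

A=(0,0), D=(6.00,0)
B = A + 3.00·(cos213°, sin213°) = (-2.5160, -1.6339)
|BD| = 8.6713
circle(B,5.00) ∩ circle(D,10.00): a=0.0111, h=5.0000
  candidates: C₊=(-3.4473,3.2786) cross=43.357; C₋=(-1.5630,-6.5423) cross=-43.357
  mode + wants cross > 0 → take C=(-3.4473,3.2786) (cross=43.357)
ex = (C−B)/|BC| = (-0.1863,0.9825); ey = (-0.9825,-0.1863)
P = B + 2.00·ex + -1.27·ey = (-1.6407,0.5676)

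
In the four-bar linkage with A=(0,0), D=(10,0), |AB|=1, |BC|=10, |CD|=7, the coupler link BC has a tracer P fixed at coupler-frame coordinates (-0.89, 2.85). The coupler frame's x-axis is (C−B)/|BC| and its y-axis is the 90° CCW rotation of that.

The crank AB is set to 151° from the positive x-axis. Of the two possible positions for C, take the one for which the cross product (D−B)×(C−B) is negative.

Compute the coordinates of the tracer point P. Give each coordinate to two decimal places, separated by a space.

0.34 3.21

A=(0,0), D=(10.00,0)
B = A + 1.00·(cos151°, sin151°) = (-0.8746, 0.4848)
|BD| = 10.8854
circle(B,10.00) ∩ circle(D,7.00): a=7.7853, h=6.2761
  candidates: C₊=(7.1825,6.4079) cross=68.318; C₋=(6.6234,-6.1318) cross=-68.318
  mode - wants cross < 0 → take C=(6.6234,-6.1318) (cross=-68.318)
ex = (C−B)/|BC| = (0.7498,-0.6617); ey = (0.6617,0.7498)
P = B + -0.89·ex + 2.85·ey = (0.3438,3.2106)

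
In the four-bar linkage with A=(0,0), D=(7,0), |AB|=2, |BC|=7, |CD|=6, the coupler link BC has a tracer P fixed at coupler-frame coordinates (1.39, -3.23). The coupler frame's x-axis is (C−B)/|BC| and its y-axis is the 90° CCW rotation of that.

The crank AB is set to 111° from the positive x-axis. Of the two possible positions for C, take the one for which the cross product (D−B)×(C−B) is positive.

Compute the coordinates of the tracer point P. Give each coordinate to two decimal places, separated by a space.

2.22 -0.07

A=(0,0), D=(7.00,0)
B = A + 2.00·(cos111°, sin111°) = (-0.7167, 1.8672)
|BD| = 7.9394
circle(B,7.00) ∩ circle(D,6.00): a=4.7884, h=5.1060
  candidates: C₊=(5.1382,5.7038) cross=40.539; C₋=(2.7366,-4.2217) cross=-40.539
  mode + wants cross > 0 → take C=(5.1382,5.7038) (cross=40.539)
ex = (C−B)/|BC| = (0.8364,0.5481); ey = (-0.5481,0.8364)
P = B + 1.39·ex + -3.23·ey = (2.2162,-0.0726)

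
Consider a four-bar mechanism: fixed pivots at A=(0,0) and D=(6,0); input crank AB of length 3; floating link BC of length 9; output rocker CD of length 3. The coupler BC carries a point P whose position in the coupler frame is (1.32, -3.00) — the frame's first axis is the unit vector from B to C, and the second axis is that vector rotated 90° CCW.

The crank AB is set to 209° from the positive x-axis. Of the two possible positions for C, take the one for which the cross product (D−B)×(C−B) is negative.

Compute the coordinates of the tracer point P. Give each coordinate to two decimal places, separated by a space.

A=(0,0), D=(6.00,0)
B = A + 3.00·(cos209°, sin209°) = (-2.6239, -1.4544)
|BD| = 8.7456
circle(B,9.00) ∩ circle(D,3.00): a=8.4892, h=2.9890
  candidates: C₊=(5.2500,2.9047) cross=26.141; C₋=(6.2442,-2.9900) cross=-26.141
  mode - wants cross < 0 → take C=(6.2442,-2.9900) (cross=-26.141)
ex = (C−B)/|BC| = (0.9853,-0.1706); ey = (0.1706,0.9853)
P = B + 1.32·ex + -3.00·ey = (-1.8351,-4.6357)

-1.84 -4.64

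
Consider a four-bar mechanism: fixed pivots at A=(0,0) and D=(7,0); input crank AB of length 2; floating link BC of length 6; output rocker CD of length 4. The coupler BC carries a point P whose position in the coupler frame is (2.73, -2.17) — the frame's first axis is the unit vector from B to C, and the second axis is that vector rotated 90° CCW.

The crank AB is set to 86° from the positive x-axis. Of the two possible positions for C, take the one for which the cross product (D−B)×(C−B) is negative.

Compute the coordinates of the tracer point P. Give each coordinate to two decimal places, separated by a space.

A=(0,0), D=(7.00,0)
B = A + 2.00·(cos86°, sin86°) = (0.1395, 1.9951)
|BD| = 7.1447
circle(B,6.00) ∩ circle(D,4.00): a=4.9720, h=3.3585
  candidates: C₊=(5.8516,3.8316) cross=23.995; C₋=(3.9759,-2.6181) cross=-23.995
  mode - wants cross < 0 → take C=(3.9759,-2.6181) (cross=-23.995)
ex = (C−B)/|BC| = (0.6394,-0.7689); ey = (0.7689,0.6394)
P = B + 2.73·ex + -2.17·ey = (0.2166,-1.4914)

0.22 -1.49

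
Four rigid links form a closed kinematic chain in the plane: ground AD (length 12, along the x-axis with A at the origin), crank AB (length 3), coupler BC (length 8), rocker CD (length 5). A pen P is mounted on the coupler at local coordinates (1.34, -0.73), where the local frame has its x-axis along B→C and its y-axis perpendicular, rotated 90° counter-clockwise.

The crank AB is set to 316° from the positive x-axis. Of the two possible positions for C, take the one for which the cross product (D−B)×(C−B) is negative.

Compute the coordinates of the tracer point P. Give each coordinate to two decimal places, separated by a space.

3.22 -3.18

A=(0,0), D=(12.00,0)
B = A + 3.00·(cos316°, sin316°) = (2.1580, -2.0840)
|BD| = 10.0602
circle(B,8.00) ∩ circle(D,5.00): a=6.9684, h=3.9295
  candidates: C₊=(8.1613,3.2038) cross=39.532; C₋=(9.7893,-4.4847) cross=-39.532
  mode - wants cross < 0 → take C=(9.7893,-4.4847) (cross=-39.532)
ex = (C−B)/|BC| = (0.9539,-0.3001); ey = (0.3001,0.9539)
P = B + 1.34·ex + -0.73·ey = (3.2172,-3.1825)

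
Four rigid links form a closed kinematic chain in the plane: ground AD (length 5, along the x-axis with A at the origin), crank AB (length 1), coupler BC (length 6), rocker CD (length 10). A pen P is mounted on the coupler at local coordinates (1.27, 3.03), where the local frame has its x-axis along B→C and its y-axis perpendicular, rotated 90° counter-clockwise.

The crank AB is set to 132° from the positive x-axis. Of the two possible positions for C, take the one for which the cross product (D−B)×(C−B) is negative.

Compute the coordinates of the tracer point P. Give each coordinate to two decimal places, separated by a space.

1.10 -2.02

A=(0,0), D=(5.00,0)
B = A + 1.00·(cos132°, sin132°) = (-0.6691, 0.7431)
|BD| = 5.7176
circle(B,6.00) ∩ circle(D,10.00): a=-2.7379, h=5.3389
  candidates: C₊=(-2.6899,6.3926) cross=30.526; C₋=(-4.0777,-4.1946) cross=-30.526
  mode - wants cross < 0 → take C=(-4.0777,-4.1946) (cross=-30.526)
ex = (C−B)/|BC| = (-0.5681,-0.8230); ey = (0.8230,-0.5681)
P = B + 1.27·ex + 3.03·ey = (1.1029,-2.0234)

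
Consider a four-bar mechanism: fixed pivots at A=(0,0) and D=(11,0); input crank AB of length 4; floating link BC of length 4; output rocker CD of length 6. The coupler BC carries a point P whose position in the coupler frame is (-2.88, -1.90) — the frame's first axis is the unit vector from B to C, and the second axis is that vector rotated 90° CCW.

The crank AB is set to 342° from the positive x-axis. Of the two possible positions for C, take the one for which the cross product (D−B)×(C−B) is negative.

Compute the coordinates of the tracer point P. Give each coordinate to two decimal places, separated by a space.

A=(0,0), D=(11.00,0)
B = A + 4.00·(cos342°, sin342°) = (3.8042, -1.2361)
|BD| = 7.3012
circle(B,4.00) ∩ circle(D,6.00): a=2.2809, h=3.2859
  candidates: C₊=(5.4959,2.3886) cross=23.991; C₋=(6.6085,-4.0884) cross=-23.991
  mode - wants cross < 0 → take C=(6.6085,-4.0884) (cross=-23.991)
ex = (C−B)/|BC| = (0.7011,-0.7131); ey = (0.7131,0.7011)
P = B + -2.88·ex + -1.90·ey = (0.4303,-0.5144)

0.43 -0.51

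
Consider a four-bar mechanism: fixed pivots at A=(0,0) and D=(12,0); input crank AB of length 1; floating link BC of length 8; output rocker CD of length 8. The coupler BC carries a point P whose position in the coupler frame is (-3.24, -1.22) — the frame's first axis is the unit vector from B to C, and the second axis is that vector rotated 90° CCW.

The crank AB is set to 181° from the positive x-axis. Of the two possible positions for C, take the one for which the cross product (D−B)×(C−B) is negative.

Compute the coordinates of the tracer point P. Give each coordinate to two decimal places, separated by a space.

A=(0,0), D=(12.00,0)
B = A + 1.00·(cos181°, sin181°) = (-0.9998, -0.0175)
|BD| = 12.9999
circle(B,8.00) ∩ circle(D,8.00): a=6.4999, h=4.6638
  candidates: C₊=(5.4938,4.6551) cross=60.629; C₋=(5.5063,-4.6725) cross=-60.629
  mode - wants cross < 0 → take C=(5.5063,-4.6725) (cross=-60.629)
ex = (C−B)/|BC| = (0.8133,-0.5819); ey = (0.5819,0.8133)
P = B + -3.24·ex + -1.22·ey = (-4.3447,0.8757)

-4.34 0.88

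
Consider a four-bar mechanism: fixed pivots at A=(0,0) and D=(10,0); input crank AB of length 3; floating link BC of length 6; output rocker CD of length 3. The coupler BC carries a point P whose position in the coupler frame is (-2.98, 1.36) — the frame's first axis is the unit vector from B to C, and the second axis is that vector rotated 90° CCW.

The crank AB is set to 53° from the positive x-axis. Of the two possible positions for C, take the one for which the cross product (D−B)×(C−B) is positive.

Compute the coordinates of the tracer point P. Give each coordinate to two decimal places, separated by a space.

-1.09 3.93

A=(0,0), D=(10.00,0)
B = A + 3.00·(cos53°, sin53°) = (1.8054, 2.3959)
|BD| = 8.5376
circle(B,6.00) ∩ circle(D,3.00): a=5.8500, h=1.3330
  candidates: C₊=(7.7945,2.0337) cross=11.381; C₋=(7.0463,-0.5252) cross=-11.381
  mode + wants cross > 0 → take C=(7.7945,2.0337) (cross=11.381)
ex = (C−B)/|BC| = (0.9982,-0.0604); ey = (0.0604,0.9982)
P = B + -2.98·ex + 1.36·ey = (-1.0870,3.9333)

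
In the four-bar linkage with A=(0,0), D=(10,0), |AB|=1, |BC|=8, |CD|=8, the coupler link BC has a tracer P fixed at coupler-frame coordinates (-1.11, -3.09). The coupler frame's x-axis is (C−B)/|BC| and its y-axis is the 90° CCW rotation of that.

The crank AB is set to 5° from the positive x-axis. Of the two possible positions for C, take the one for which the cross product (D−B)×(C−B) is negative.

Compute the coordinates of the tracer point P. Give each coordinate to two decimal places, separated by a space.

-2.19 -0.70

A=(0,0), D=(10.00,0)
B = A + 1.00·(cos5°, sin5°) = (0.9962, 0.0872)
|BD| = 9.0042
circle(B,8.00) ∩ circle(D,8.00): a=4.5021, h=6.6129
  candidates: C₊=(5.5621,6.6562) cross=59.544; C₋=(5.4341,-6.5691) cross=-59.544
  mode - wants cross < 0 → take C=(5.4341,-6.5691) (cross=-59.544)
ex = (C−B)/|BC| = (0.5547,-0.8320); ey = (0.8320,0.5547)
P = B + -1.11·ex + -3.09·ey = (-2.1905,-0.7034)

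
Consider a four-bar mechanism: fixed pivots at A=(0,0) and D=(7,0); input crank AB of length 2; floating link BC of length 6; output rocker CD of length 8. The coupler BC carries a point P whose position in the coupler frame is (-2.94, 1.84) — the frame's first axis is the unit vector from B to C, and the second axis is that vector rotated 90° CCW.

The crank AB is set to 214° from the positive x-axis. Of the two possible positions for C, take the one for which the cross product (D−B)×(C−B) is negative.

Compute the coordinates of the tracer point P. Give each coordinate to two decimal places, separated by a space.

-1.82 2.35

A=(0,0), D=(7.00,0)
B = A + 2.00·(cos214°, sin214°) = (-1.6581, -1.1184)
|BD| = 8.7300
circle(B,6.00) ∩ circle(D,8.00): a=2.7613, h=5.3268
  candidates: C₊=(0.3981,4.5183) cross=46.503; C₋=(1.7629,-6.0476) cross=-46.503
  mode - wants cross < 0 → take C=(1.7629,-6.0476) (cross=-46.503)
ex = (C−B)/|BC| = (0.5702,-0.8215); ey = (0.8215,0.5702)
P = B + -2.94·ex + 1.84·ey = (-1.8227,2.3460)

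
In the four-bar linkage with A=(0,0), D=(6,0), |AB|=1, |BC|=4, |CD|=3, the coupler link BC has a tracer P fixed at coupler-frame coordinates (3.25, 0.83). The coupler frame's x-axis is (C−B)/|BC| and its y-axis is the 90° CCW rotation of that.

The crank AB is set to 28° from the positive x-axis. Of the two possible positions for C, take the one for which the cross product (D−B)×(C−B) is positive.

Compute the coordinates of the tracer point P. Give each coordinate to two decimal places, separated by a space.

A=(0,0), D=(6.00,0)
B = A + 1.00·(cos28°, sin28°) = (0.8829, 0.4695)
|BD| = 5.1385
circle(B,4.00) ∩ circle(D,3.00): a=3.2504, h=2.3313
  candidates: C₊=(4.3327,2.4940) cross=11.979; C₋=(3.9068,-2.1490) cross=-11.979
  mode + wants cross > 0 → take C=(4.3327,2.4940) (cross=11.979)
ex = (C−B)/|BC| = (0.8624,0.5061); ey = (-0.5061,0.8624)
P = B + 3.25·ex + 0.83·ey = (3.2658,2.8303)

3.27 2.83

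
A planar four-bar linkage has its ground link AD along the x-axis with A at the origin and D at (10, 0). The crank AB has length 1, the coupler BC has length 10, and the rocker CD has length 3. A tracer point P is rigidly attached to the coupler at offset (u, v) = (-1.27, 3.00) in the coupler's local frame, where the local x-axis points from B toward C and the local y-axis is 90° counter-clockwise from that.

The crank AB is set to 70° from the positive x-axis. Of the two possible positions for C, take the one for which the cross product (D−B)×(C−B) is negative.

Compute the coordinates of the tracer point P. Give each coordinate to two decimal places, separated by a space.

A=(0,0), D=(10.00,0)
B = A + 1.00·(cos70°, sin70°) = (0.3420, 0.9397)
|BD| = 9.7036
circle(B,10.00) ∩ circle(D,3.00): a=9.5408, h=2.9956
  candidates: C₊=(10.1281,2.9973) cross=29.068; C₋=(9.5479,-2.9657) cross=-29.068
  mode - wants cross < 0 → take C=(9.5479,-2.9657) (cross=-29.068)
ex = (C−B)/|BC| = (0.9206,-0.3905); ey = (0.3905,0.9206)
P = B + -1.27·ex + 3.00·ey = (0.3445,4.1974)

0.34 4.20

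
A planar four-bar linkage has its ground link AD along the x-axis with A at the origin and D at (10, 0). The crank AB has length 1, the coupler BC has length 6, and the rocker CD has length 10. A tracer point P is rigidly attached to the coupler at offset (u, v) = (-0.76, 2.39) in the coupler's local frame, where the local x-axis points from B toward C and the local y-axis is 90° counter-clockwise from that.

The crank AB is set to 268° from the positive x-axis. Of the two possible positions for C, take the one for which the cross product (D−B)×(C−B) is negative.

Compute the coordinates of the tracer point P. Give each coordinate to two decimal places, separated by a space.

A=(0,0), D=(10.00,0)
B = A + 1.00·(cos268°, sin268°) = (-0.0349, -0.9994)
|BD| = 10.0845
circle(B,6.00) ∩ circle(D,10.00): a=1.8691, h=5.7014
  candidates: C₊=(1.2600,4.8592) cross=57.496; C₋=(2.3900,-6.4875) cross=-57.496
  mode - wants cross < 0 → take C=(2.3900,-6.4875) (cross=-57.496)
ex = (C−B)/|BC| = (0.4042,-0.9147); ey = (0.9147,0.4042)
P = B + -0.76·ex + 2.39·ey = (1.8441,0.6617)

1.84 0.66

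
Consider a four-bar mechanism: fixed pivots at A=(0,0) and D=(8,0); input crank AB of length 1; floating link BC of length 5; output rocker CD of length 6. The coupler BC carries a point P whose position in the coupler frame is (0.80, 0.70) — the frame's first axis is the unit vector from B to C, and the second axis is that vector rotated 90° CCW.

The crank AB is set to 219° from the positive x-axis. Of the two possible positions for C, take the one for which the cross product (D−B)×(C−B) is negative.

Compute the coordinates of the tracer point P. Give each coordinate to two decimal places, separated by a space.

A=(0,0), D=(8.00,0)
B = A + 1.00·(cos219°, sin219°) = (-0.7771, -0.6293)
|BD| = 8.7997
circle(B,5.00) ∩ circle(D,6.00): a=3.7748, h=3.2788
  candidates: C₊=(2.7535,2.9111) cross=28.853; C₋=(3.2225,-3.6298) cross=-28.853
  mode - wants cross < 0 → take C=(3.2225,-3.6298) (cross=-28.853)
ex = (C−B)/|BC| = (0.7999,-0.6001); ey = (0.6001,0.7999)
P = B + 0.80·ex + 0.70·ey = (0.2829,-0.5494)

0.28 -0.55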